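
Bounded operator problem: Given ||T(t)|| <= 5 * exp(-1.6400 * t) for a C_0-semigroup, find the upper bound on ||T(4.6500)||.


||T(4.6500)|| <= 5 * exp(-1.6400 * 4.6500)
= 5 * exp(-7.6260)
= 5 * 4.8761e-04
= 0.0024

0.0024


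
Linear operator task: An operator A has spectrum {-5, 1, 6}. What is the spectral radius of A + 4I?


Spectrum of A + 4I = {-1, 5, 10}
Spectral radius = max |lambda| over the shifted spectrum
= max(1, 5, 10) = 10

10


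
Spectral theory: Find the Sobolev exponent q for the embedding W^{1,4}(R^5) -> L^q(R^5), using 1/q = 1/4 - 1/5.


Using the Sobolev embedding formula: 1/q = 1/p - k/n
1/q = 1/4 - 1/5 = 1/20
q = 1/(1/20) = 20

20.0000


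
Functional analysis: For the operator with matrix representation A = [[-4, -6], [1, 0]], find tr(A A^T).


trace(A * A^T) = sum of squares of all entries
= (-4)^2 + (-6)^2 + 1^2 + 0^2
= 16 + 36 + 1 + 0
= 53

53


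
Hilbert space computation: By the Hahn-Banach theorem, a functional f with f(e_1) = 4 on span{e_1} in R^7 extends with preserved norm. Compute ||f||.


The norm of f is given by ||f|| = sup_{||x||=1} |f(x)|.
On span{e_1}, ||e_1|| = 1, so ||f|| = |f(e_1)| / ||e_1||
= |4| / 1 = 4.0000

4.0000


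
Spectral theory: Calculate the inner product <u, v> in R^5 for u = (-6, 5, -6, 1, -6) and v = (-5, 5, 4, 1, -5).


Computing the standard inner product <u, v> = sum u_i * v_i
= -6*-5 + 5*5 + -6*4 + 1*1 + -6*-5
= 30 + 25 + -24 + 1 + 30
= 62

62


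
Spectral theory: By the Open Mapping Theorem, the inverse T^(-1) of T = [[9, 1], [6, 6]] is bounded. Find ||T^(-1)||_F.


det(T) = 9*6 - 1*6 = 48
T^(-1) = (1/48) * [[6, -1], [-6, 9]] = [[0.1250, -0.0208], [-0.1250, 0.1875]]
||T^(-1)||_F^2 = 0.1250^2 + (-0.0208)^2 + (-0.1250)^2 + 0.1875^2 = 0.0668
||T^(-1)||_F = sqrt(0.0668) = 0.2585

0.2585


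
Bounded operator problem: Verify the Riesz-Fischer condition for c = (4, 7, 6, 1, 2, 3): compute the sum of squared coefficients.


sum |c_n|^2 = 4^2 + 7^2 + 6^2 + 1^2 + 2^2 + 3^2
= 16 + 49 + 36 + 1 + 4 + 9
= 115

115


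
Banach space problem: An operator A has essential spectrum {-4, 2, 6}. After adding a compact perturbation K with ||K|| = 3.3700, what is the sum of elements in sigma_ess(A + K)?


By Weyl's theorem, the essential spectrum is invariant under compact perturbations.
sigma_ess(A + K) = sigma_ess(A) = {-4, 2, 6}
Sum = -4 + 2 + 6 = 4

4


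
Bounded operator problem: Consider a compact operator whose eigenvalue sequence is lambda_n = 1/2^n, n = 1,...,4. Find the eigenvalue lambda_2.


The eigenvalue formula gives lambda_2 = 1/2^2
= 1/4
= 0.2500

0.2500


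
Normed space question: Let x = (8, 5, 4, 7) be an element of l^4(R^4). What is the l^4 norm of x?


The l^4 norm = (sum |x_i|^4)^(1/4)
Sum of 4th powers = 4096 + 625 + 256 + 2401 = 7378
||x||_4 = (7378)^(1/4) = 9.2680

9.2680


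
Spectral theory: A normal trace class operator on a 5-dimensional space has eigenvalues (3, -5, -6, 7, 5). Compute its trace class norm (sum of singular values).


For a normal operator, singular values equal |eigenvalues|.
Trace norm = sum |lambda_i| = 3 + 5 + 6 + 7 + 5
= 26

26


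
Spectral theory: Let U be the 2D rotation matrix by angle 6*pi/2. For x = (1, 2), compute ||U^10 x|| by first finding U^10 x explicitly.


U is a rotation by theta = 6*pi/2
U^10 = rotation by 10*theta = 60*pi/2 = 0*pi/2 (mod 2*pi)
cos(0*pi/2) = 1.0000, sin(0*pi/2) = 0.0000
U^10 x = (1.0000 * 1 - 0.0000 * 2, 0.0000 * 1 + 1.0000 * 2)
= (1.0000, 2.0000)
||U^10 x|| = sqrt(1.0000^2 + 2.0000^2) = sqrt(5.0000) = 2.2361

2.2361


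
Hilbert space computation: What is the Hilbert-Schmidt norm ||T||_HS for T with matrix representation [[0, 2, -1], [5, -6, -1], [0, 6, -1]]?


The Hilbert-Schmidt norm is sqrt(sum of squares of all entries).
Sum of squares = 0^2 + 2^2 + (-1)^2 + 5^2 + (-6)^2 + (-1)^2 + 0^2 + 6^2 + (-1)^2
= 0 + 4 + 1 + 25 + 36 + 1 + 0 + 36 + 1 = 104
||T||_HS = sqrt(104) = 10.1980

10.1980


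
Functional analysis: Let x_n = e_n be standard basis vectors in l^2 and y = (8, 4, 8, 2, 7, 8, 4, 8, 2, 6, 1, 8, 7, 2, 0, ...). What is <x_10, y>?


x_10 = e_10 is the standard basis vector with 1 in position 10.
<x_10, y> = y_10 = 6
As n -> infinity, <x_n, y> -> 0, confirming weak convergence of (x_n) to 0.

6


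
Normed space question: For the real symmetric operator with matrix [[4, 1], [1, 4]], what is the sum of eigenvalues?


For a self-adjoint (symmetric) matrix, the eigenvalues are real.
The sum of eigenvalues equals the trace of the matrix.
trace = 4 + 4 = 8

8


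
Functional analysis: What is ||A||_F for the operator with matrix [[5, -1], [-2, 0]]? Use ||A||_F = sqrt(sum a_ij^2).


||A||_F^2 = sum a_ij^2
= 5^2 + (-1)^2 + (-2)^2 + 0^2
= 25 + 1 + 4 + 0 = 30
||A||_F = sqrt(30) = 5.4772

5.4772


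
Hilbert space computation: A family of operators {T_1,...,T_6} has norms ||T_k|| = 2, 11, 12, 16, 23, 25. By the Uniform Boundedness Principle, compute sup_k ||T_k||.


By the Uniform Boundedness Principle, the supremum of norms is finite.
sup_k ||T_k|| = max(2, 11, 12, 16, 23, 25) = 25

25


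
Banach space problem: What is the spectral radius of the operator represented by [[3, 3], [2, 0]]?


For a 2x2 matrix, eigenvalues satisfy lambda^2 - (trace)*lambda + det = 0
trace = 3 + 0 = 3
det = 3*0 - 3*2 = -6
discriminant = 3^2 - 4*(-6) = 33
spectral radius = max |eigenvalue| = 4.3723

4.3723


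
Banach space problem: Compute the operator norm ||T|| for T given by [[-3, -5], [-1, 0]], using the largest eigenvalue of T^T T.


A^T A = [[10, 15], [15, 25]]
trace(A^T A) = 35, det(A^T A) = 25
discriminant = 35^2 - 4*25 = 1125
Largest eigenvalue of A^T A = (trace + sqrt(disc))/2 = 34.2705
||T|| = sqrt(34.2705) = 5.8541

5.8541


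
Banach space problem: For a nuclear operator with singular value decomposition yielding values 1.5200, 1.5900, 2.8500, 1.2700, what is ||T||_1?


The nuclear norm is the sum of all singular values.
||T||_1 = 1.5200 + 1.5900 + 2.8500 + 1.2700
= 7.2300

7.2300


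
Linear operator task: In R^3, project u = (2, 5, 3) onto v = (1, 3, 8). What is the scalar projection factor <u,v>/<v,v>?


Computing <u,v> = 2*1 + 5*3 + 3*8 = 41
Computing <v,v> = 1^2 + 3^2 + 8^2 = 74
Projection coefficient = 41/74 = 0.5541

0.5541


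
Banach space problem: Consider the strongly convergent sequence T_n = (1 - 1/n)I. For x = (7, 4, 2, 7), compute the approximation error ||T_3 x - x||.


T_3 x - x = (1 - 1/3)x - x = -x/3
||x|| = sqrt(118) = 10.8628
||T_3 x - x|| = ||x||/3 = 10.8628/3 = 3.6209

3.6209


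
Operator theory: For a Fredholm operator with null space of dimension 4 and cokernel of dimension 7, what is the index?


The Fredholm index is defined as ind(T) = dim(ker T) - dim(coker T)
= 4 - 7
= -3

-3


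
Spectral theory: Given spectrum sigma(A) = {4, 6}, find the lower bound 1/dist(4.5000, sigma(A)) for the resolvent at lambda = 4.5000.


dist(4.5000, {4, 6}) = min(|4.5000 - 4|, |4.5000 - 6|)
= min(0.5000, 1.5000) = 0.5000
Resolvent bound = 1/0.5000 = 2.0000

2.0000


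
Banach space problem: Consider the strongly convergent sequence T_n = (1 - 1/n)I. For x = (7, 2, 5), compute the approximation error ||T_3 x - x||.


T_3 x - x = (1 - 1/3)x - x = -x/3
||x|| = sqrt(78) = 8.8318
||T_3 x - x|| = ||x||/3 = 8.8318/3 = 2.9439

2.9439


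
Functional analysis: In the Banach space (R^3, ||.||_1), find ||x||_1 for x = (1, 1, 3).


The l^1 norm equals the sum of absolute values of all components.
||x||_1 = 1 + 1 + 3
= 5

5.0000


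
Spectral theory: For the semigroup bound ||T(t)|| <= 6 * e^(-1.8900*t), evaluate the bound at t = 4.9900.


||T(4.9900)|| <= 6 * exp(-1.8900 * 4.9900)
= 6 * exp(-9.4311)
= 6 * 8.0191e-05
= 4.8115e-04

4.8115e-04


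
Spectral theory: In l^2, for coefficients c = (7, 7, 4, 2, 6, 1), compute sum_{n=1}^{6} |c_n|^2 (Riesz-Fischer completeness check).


sum |c_n|^2 = 7^2 + 7^2 + 4^2 + 2^2 + 6^2 + 1^2
= 49 + 49 + 16 + 4 + 36 + 1
= 155

155


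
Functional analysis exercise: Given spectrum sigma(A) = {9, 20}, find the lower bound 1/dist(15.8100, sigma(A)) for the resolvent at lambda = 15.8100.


dist(15.8100, {9, 20}) = min(|15.8100 - 9|, |15.8100 - 20|)
= min(6.8100, 4.1900) = 4.1900
Resolvent bound = 1/4.1900 = 0.2387

0.2387


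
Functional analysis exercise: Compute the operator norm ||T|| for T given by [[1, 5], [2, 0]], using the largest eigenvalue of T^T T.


A^T A = [[5, 5], [5, 25]]
trace(A^T A) = 30, det(A^T A) = 100
discriminant = 30^2 - 4*100 = 500
Largest eigenvalue of A^T A = (trace + sqrt(disc))/2 = 26.1803
||T|| = sqrt(26.1803) = 5.1167

5.1167


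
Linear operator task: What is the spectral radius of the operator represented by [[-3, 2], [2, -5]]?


For a 2x2 matrix, eigenvalues satisfy lambda^2 - (trace)*lambda + det = 0
trace = -3 + -5 = -8
det = -3*-5 - 2*2 = 11
discriminant = (-8)^2 - 4*(11) = 20
spectral radius = max |eigenvalue| = 6.2361

6.2361


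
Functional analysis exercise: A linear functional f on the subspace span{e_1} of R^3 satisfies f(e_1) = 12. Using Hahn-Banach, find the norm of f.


The norm of f is given by ||f|| = sup_{||x||=1} |f(x)|.
On span{e_1}, ||e_1|| = 1, so ||f|| = |f(e_1)| / ||e_1||
= |12| / 1 = 12.0000

12.0000


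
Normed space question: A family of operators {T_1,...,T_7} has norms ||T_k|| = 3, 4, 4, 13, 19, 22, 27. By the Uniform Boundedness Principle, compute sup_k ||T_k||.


By the Uniform Boundedness Principle, the supremum of norms is finite.
sup_k ||T_k|| = max(3, 4, 4, 13, 19, 22, 27) = 27

27


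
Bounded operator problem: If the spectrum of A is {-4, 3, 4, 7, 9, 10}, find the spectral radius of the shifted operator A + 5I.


Spectrum of A + 5I = {1, 8, 9, 12, 14, 15}
Spectral radius = max |lambda| over the shifted spectrum
= max(1, 8, 9, 12, 14, 15) = 15

15


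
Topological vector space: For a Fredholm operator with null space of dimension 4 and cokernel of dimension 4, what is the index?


The Fredholm index is defined as ind(T) = dim(ker T) - dim(coker T)
= 4 - 4
= 0

0


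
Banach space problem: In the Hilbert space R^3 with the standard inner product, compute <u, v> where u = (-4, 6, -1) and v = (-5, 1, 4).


Computing the standard inner product <u, v> = sum u_i * v_i
= -4*-5 + 6*1 + -1*4
= 20 + 6 + -4
= 22

22


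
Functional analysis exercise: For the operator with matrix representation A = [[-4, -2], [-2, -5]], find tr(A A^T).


trace(A * A^T) = sum of squares of all entries
= (-4)^2 + (-2)^2 + (-2)^2 + (-5)^2
= 16 + 4 + 4 + 25
= 49

49


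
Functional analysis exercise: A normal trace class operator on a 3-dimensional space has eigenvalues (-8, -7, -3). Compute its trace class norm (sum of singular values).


For a normal operator, singular values equal |eigenvalues|.
Trace norm = sum |lambda_i| = 8 + 7 + 3
= 18

18


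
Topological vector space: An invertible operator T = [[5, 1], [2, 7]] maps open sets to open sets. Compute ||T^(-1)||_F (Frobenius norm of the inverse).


det(T) = 5*7 - 1*2 = 33
T^(-1) = (1/33) * [[7, -1], [-2, 5]] = [[0.2121, -0.0303], [-0.0606, 0.1515]]
||T^(-1)||_F^2 = 0.2121^2 + (-0.0303)^2 + (-0.0606)^2 + 0.1515^2 = 0.0725
||T^(-1)||_F = sqrt(0.0725) = 0.2693

0.2693


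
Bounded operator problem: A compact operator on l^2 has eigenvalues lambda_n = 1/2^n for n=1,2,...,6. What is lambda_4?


The eigenvalue formula gives lambda_4 = 1/2^4
= 1/16
= 0.0625

0.0625


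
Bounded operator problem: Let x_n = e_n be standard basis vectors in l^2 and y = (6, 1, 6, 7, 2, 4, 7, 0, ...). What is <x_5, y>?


x_5 = e_5 is the standard basis vector with 1 in position 5.
<x_5, y> = y_5 = 2
As n -> infinity, <x_n, y> -> 0, confirming weak convergence of (x_n) to 0.

2


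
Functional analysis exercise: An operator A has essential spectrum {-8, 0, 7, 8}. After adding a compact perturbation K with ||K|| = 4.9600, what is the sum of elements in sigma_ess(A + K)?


By Weyl's theorem, the essential spectrum is invariant under compact perturbations.
sigma_ess(A + K) = sigma_ess(A) = {-8, 0, 7, 8}
Sum = -8 + 0 + 7 + 8 = 7

7


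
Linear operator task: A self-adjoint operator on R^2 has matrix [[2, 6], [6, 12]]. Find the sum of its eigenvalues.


For a self-adjoint (symmetric) matrix, the eigenvalues are real.
The sum of eigenvalues equals the trace of the matrix.
trace = 2 + 12 = 14

14


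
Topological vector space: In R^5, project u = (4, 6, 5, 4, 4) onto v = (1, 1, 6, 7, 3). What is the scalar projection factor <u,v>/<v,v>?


Computing <u,v> = 4*1 + 6*1 + 5*6 + 4*7 + 4*3 = 80
Computing <v,v> = 1^2 + 1^2 + 6^2 + 7^2 + 3^2 = 96
Projection coefficient = 80/96 = 0.8333

0.8333


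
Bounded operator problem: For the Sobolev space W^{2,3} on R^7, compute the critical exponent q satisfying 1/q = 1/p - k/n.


Using the Sobolev embedding formula: 1/q = 1/p - k/n
1/q = 1/3 - 2/7 = 1/21
q = 1/(1/21) = 21

21.0000


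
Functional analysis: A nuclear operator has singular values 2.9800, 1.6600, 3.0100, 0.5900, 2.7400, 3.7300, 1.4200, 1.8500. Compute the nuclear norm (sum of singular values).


The nuclear norm is the sum of all singular values.
||T||_1 = 2.9800 + 1.6600 + 3.0100 + 0.5900 + 2.7400 + 3.7300 + 1.4200 + 1.8500
= 17.9800

17.9800


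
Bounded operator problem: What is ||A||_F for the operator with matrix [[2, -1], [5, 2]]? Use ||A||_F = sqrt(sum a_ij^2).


||A||_F^2 = sum a_ij^2
= 2^2 + (-1)^2 + 5^2 + 2^2
= 4 + 1 + 25 + 4 = 34
||A||_F = sqrt(34) = 5.8310

5.8310


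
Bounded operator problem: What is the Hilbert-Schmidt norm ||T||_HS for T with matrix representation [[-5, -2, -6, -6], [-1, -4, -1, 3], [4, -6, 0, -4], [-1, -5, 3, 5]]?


The Hilbert-Schmidt norm is sqrt(sum of squares of all entries).
Sum of squares = (-5)^2 + (-2)^2 + (-6)^2 + (-6)^2 + (-1)^2 + (-4)^2 + (-1)^2 + 3^2 + 4^2 + (-6)^2 + 0^2 + (-4)^2 + (-1)^2 + (-5)^2 + 3^2 + 5^2
= 25 + 4 + 36 + 36 + 1 + 16 + 1 + 9 + 16 + 36 + 0 + 16 + 1 + 25 + 9 + 25 = 256
||T||_HS = sqrt(256) = 16.0000

16.0000


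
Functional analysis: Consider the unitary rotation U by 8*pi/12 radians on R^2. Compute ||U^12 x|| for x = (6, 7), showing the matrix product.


U is a rotation by theta = 8*pi/12
U^12 = rotation by 12*theta = 96*pi/12 = 0*pi/12 (mod 2*pi)
cos(0*pi/12) = 1.0000, sin(0*pi/12) = 0.0000
U^12 x = (1.0000 * 6 - 0.0000 * 7, 0.0000 * 6 + 1.0000 * 7)
= (6.0000, 7.0000)
||U^12 x|| = sqrt(6.0000^2 + 7.0000^2) = sqrt(85.0000) = 9.2195

9.2195


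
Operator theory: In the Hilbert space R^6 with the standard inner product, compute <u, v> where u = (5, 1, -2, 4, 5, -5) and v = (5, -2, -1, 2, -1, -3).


Computing the standard inner product <u, v> = sum u_i * v_i
= 5*5 + 1*-2 + -2*-1 + 4*2 + 5*-1 + -5*-3
= 25 + -2 + 2 + 8 + -5 + 15
= 43

43


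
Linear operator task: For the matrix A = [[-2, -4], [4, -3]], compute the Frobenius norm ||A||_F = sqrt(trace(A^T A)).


||A||_F^2 = sum a_ij^2
= (-2)^2 + (-4)^2 + 4^2 + (-3)^2
= 4 + 16 + 16 + 9 = 45
||A||_F = sqrt(45) = 6.7082

6.7082


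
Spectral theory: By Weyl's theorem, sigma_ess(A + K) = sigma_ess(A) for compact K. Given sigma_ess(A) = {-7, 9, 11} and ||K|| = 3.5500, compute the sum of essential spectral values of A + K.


By Weyl's theorem, the essential spectrum is invariant under compact perturbations.
sigma_ess(A + K) = sigma_ess(A) = {-7, 9, 11}
Sum = -7 + 9 + 11 = 13

13


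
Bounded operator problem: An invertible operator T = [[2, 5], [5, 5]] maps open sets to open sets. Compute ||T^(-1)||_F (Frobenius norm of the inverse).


det(T) = 2*5 - 5*5 = -15
T^(-1) = (1/-15) * [[5, -5], [-5, 2]] = [[-0.3333, 0.3333], [0.3333, -0.1333]]
||T^(-1)||_F^2 = (-0.3333)^2 + 0.3333^2 + 0.3333^2 + (-0.1333)^2 = 0.3511
||T^(-1)||_F = sqrt(0.3511) = 0.5925

0.5925


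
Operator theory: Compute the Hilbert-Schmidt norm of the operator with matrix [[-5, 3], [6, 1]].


The Hilbert-Schmidt norm is sqrt(sum of squares of all entries).
Sum of squares = (-5)^2 + 3^2 + 6^2 + 1^2
= 25 + 9 + 36 + 1 = 71
||T||_HS = sqrt(71) = 8.4261

8.4261


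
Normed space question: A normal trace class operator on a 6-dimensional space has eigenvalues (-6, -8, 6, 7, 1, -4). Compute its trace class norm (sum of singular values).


For a normal operator, singular values equal |eigenvalues|.
Trace norm = sum |lambda_i| = 6 + 8 + 6 + 7 + 1 + 4
= 32

32


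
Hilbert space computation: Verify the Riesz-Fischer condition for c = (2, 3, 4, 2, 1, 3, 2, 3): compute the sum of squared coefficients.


sum |c_n|^2 = 2^2 + 3^2 + 4^2 + 2^2 + 1^2 + 3^2 + 2^2 + 3^2
= 4 + 9 + 16 + 4 + 1 + 9 + 4 + 9
= 56

56


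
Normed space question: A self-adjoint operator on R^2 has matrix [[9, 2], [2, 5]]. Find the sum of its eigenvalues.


For a self-adjoint (symmetric) matrix, the eigenvalues are real.
The sum of eigenvalues equals the trace of the matrix.
trace = 9 + 5 = 14

14


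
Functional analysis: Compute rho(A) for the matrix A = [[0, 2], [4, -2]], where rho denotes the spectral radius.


For a 2x2 matrix, eigenvalues satisfy lambda^2 - (trace)*lambda + det = 0
trace = 0 + -2 = -2
det = 0*-2 - 2*4 = -8
discriminant = (-2)^2 - 4*(-8) = 36
spectral radius = max |eigenvalue| = 4.0000

4.0000


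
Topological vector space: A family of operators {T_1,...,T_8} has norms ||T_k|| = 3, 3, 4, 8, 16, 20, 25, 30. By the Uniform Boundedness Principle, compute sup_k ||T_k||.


By the Uniform Boundedness Principle, the supremum of norms is finite.
sup_k ||T_k|| = max(3, 3, 4, 8, 16, 20, 25, 30) = 30

30


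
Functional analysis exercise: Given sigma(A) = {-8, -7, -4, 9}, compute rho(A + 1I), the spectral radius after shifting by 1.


Spectrum of A + 1I = {-7, -6, -3, 10}
Spectral radius = max |lambda| over the shifted spectrum
= max(7, 6, 3, 10) = 10

10


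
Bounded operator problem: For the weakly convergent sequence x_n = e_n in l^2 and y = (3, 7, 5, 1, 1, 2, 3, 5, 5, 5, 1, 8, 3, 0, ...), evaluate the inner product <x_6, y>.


x_6 = e_6 is the standard basis vector with 1 in position 6.
<x_6, y> = y_6 = 2
As n -> infinity, <x_n, y> -> 0, confirming weak convergence of (x_n) to 0.

2


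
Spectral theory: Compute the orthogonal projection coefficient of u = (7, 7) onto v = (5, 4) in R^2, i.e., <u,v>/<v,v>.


Computing <u,v> = 7*5 + 7*4 = 63
Computing <v,v> = 5^2 + 4^2 = 41
Projection coefficient = 63/41 = 1.5366

1.5366


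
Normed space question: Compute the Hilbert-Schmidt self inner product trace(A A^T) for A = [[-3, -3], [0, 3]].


trace(A * A^T) = sum of squares of all entries
= (-3)^2 + (-3)^2 + 0^2 + 3^2
= 9 + 9 + 0 + 9
= 27

27


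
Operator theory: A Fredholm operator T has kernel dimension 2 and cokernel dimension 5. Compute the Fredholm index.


The Fredholm index is defined as ind(T) = dim(ker T) - dim(coker T)
= 2 - 5
= -3

-3


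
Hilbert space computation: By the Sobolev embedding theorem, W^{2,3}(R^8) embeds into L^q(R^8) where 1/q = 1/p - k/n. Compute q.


Using the Sobolev embedding formula: 1/q = 1/p - k/n
1/q = 1/3 - 2/8 = 1/12
q = 1/(1/12) = 12

12.0000


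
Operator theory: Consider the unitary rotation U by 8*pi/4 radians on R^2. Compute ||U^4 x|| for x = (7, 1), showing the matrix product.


U is a rotation by theta = 8*pi/4
U^4 = rotation by 4*theta = 32*pi/4 = 0*pi/4 (mod 2*pi)
cos(0*pi/4) = 1.0000, sin(0*pi/4) = 0.0000
U^4 x = (1.0000 * 7 - 0.0000 * 1, 0.0000 * 7 + 1.0000 * 1)
= (7.0000, 1.0000)
||U^4 x|| = sqrt(7.0000^2 + 1.0000^2) = sqrt(50.0000) = 7.0711

7.0711


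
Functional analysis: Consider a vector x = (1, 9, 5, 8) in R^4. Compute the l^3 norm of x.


The l^3 norm = (sum |x_i|^3)^(1/3)
Sum of 3th powers = 1 + 729 + 125 + 512 = 1367
||x||_3 = (1367)^(1/3) = 11.0983

11.0983


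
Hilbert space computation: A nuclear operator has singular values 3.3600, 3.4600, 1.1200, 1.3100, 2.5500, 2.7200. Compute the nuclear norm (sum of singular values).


The nuclear norm is the sum of all singular values.
||T||_1 = 3.3600 + 3.4600 + 1.1200 + 1.3100 + 2.5500 + 2.7200
= 14.5200

14.5200


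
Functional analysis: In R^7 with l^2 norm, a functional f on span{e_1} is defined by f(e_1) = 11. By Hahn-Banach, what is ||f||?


The norm of f is given by ||f|| = sup_{||x||=1} |f(x)|.
On span{e_1}, ||e_1|| = 1, so ||f|| = |f(e_1)| / ||e_1||
= |11| / 1 = 11.0000

11.0000


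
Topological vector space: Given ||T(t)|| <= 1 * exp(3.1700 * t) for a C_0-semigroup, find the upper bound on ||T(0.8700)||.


||T(0.8700)|| <= 1 * exp(3.1700 * 0.8700)
= 1 * exp(2.7579)
= 1 * 15.7667
= 15.7667

15.7667


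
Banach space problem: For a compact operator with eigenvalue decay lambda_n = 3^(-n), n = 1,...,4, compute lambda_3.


The eigenvalue formula gives lambda_3 = 1/3^3
= 1/27
= 0.0370

0.0370


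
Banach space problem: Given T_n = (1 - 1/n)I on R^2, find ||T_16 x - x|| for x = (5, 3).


T_16 x - x = (1 - 1/16)x - x = -x/16
||x|| = sqrt(34) = 5.8310
||T_16 x - x|| = ||x||/16 = 5.8310/16 = 0.3644

0.3644


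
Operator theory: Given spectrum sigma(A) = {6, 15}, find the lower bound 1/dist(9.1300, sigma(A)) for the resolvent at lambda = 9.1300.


dist(9.1300, {6, 15}) = min(|9.1300 - 6|, |9.1300 - 15|)
= min(3.1300, 5.8700) = 3.1300
Resolvent bound = 1/3.1300 = 0.3195

0.3195


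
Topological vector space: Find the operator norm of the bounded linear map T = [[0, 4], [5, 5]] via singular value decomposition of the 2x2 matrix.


A^T A = [[25, 25], [25, 41]]
trace(A^T A) = 66, det(A^T A) = 400
discriminant = 66^2 - 4*400 = 2756
Largest eigenvalue of A^T A = (trace + sqrt(disc))/2 = 59.2488
||T|| = sqrt(59.2488) = 7.6973

7.6973


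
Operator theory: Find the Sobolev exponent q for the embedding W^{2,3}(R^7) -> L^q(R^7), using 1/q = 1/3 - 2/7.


Using the Sobolev embedding formula: 1/q = 1/p - k/n
1/q = 1/3 - 2/7 = 1/21
q = 1/(1/21) = 21

21.0000


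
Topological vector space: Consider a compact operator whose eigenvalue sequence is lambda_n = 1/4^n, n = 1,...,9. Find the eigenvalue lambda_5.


The eigenvalue formula gives lambda_5 = 1/4^5
= 1/1024
= 9.7656e-04

9.7656e-04


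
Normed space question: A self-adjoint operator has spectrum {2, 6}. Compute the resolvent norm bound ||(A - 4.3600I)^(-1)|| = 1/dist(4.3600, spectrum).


dist(4.3600, {2, 6}) = min(|4.3600 - 2|, |4.3600 - 6|)
= min(2.3600, 1.6400) = 1.6400
Resolvent bound = 1/1.6400 = 0.6098

0.6098


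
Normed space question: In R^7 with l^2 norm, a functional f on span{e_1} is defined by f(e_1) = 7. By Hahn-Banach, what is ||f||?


The norm of f is given by ||f|| = sup_{||x||=1} |f(x)|.
On span{e_1}, ||e_1|| = 1, so ||f|| = |f(e_1)| / ||e_1||
= |7| / 1 = 7.0000

7.0000


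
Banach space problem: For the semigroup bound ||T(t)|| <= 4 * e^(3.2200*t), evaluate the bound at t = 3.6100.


||T(3.6100)|| <= 4 * exp(3.2200 * 3.6100)
= 4 * exp(11.6242)
= 4 * 111770.1713
= 447080.6852

447080.6852


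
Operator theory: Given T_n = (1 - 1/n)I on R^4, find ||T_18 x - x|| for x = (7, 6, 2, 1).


T_18 x - x = (1 - 1/18)x - x = -x/18
||x|| = sqrt(90) = 9.4868
||T_18 x - x|| = ||x||/18 = 9.4868/18 = 0.5270

0.5270


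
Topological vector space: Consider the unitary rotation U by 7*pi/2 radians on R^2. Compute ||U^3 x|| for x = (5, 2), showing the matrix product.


U is a rotation by theta = 7*pi/2
U^3 = rotation by 3*theta = 21*pi/2 = 1*pi/2 (mod 2*pi)
cos(1*pi/2) = 0.0000, sin(1*pi/2) = 1.0000
U^3 x = (0.0000 * 5 - 1.0000 * 2, 1.0000 * 5 + 0.0000 * 2)
= (-2.0000, 5.0000)
||U^3 x|| = sqrt((-2.0000)^2 + 5.0000^2) = sqrt(29.0000) = 5.3852

5.3852


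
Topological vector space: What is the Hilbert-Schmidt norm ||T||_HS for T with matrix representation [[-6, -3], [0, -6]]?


The Hilbert-Schmidt norm is sqrt(sum of squares of all entries).
Sum of squares = (-6)^2 + (-3)^2 + 0^2 + (-6)^2
= 36 + 9 + 0 + 36 = 81
||T||_HS = sqrt(81) = 9.0000

9.0000


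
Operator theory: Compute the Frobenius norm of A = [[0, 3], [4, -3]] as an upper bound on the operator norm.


||A||_F^2 = sum a_ij^2
= 0^2 + 3^2 + 4^2 + (-3)^2
= 0 + 9 + 16 + 9 = 34
||A||_F = sqrt(34) = 5.8310

5.8310


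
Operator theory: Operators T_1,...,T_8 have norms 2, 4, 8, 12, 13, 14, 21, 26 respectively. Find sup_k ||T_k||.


By the Uniform Boundedness Principle, the supremum of norms is finite.
sup_k ||T_k|| = max(2, 4, 8, 12, 13, 14, 21, 26) = 26

26


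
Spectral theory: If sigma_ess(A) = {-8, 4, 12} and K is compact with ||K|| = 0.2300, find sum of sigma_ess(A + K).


By Weyl's theorem, the essential spectrum is invariant under compact perturbations.
sigma_ess(A + K) = sigma_ess(A) = {-8, 4, 12}
Sum = -8 + 4 + 12 = 8

8


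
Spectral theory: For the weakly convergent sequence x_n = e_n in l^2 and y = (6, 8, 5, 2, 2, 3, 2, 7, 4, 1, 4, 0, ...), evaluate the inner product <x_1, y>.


x_1 = e_1 is the standard basis vector with 1 in position 1.
<x_1, y> = y_1 = 6
As n -> infinity, <x_n, y> -> 0, confirming weak convergence of (x_n) to 0.

6


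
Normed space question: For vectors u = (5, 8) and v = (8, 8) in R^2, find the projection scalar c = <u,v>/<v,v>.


Computing <u,v> = 5*8 + 8*8 = 104
Computing <v,v> = 8^2 + 8^2 = 128
Projection coefficient = 104/128 = 0.8125

0.8125


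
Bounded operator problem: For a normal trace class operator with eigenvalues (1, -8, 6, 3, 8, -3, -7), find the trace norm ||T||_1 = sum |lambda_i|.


For a normal operator, singular values equal |eigenvalues|.
Trace norm = sum |lambda_i| = 1 + 8 + 6 + 3 + 8 + 3 + 7
= 36

36


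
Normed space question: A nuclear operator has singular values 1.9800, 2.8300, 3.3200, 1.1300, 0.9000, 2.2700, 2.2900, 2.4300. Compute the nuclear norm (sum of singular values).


The nuclear norm is the sum of all singular values.
||T||_1 = 1.9800 + 2.8300 + 3.3200 + 1.1300 + 0.9000 + 2.2700 + 2.2900 + 2.4300
= 17.1500

17.1500


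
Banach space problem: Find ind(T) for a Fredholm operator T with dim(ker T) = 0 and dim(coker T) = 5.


The Fredholm index is defined as ind(T) = dim(ker T) - dim(coker T)
= 0 - 5
= -5

-5


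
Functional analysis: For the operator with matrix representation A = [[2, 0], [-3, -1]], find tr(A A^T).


trace(A * A^T) = sum of squares of all entries
= 2^2 + 0^2 + (-3)^2 + (-1)^2
= 4 + 0 + 9 + 1
= 14

14


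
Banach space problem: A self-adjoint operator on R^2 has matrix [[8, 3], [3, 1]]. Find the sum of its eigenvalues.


For a self-adjoint (symmetric) matrix, the eigenvalues are real.
The sum of eigenvalues equals the trace of the matrix.
trace = 8 + 1 = 9

9


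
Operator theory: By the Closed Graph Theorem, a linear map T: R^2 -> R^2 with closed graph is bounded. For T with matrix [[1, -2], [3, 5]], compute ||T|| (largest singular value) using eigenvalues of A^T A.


A^T A = [[10, 13], [13, 29]]
trace(A^T A) = 39, det(A^T A) = 121
discriminant = 39^2 - 4*121 = 1037
Largest eigenvalue of A^T A = (trace + sqrt(disc))/2 = 35.6012
||T|| = sqrt(35.6012) = 5.9667

5.9667


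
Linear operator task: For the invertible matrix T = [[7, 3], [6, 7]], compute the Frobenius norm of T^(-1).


det(T) = 7*7 - 3*6 = 31
T^(-1) = (1/31) * [[7, -3], [-6, 7]] = [[0.2258, -0.0968], [-0.1935, 0.2258]]
||T^(-1)||_F^2 = 0.2258^2 + (-0.0968)^2 + (-0.1935)^2 + 0.2258^2 = 0.1488
||T^(-1)||_F = sqrt(0.1488) = 0.3858

0.3858


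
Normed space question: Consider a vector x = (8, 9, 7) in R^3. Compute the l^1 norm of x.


The l^1 norm equals the sum of absolute values of all components.
||x||_1 = 8 + 9 + 7
= 24

24.0000


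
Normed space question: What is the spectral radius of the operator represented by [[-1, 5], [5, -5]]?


For a 2x2 matrix, eigenvalues satisfy lambda^2 - (trace)*lambda + det = 0
trace = -1 + -5 = -6
det = -1*-5 - 5*5 = -20
discriminant = (-6)^2 - 4*(-20) = 116
spectral radius = max |eigenvalue| = 8.3852

8.3852


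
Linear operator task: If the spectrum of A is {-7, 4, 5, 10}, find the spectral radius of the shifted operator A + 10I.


Spectrum of A + 10I = {3, 14, 15, 20}
Spectral radius = max |lambda| over the shifted spectrum
= max(3, 14, 15, 20) = 20

20


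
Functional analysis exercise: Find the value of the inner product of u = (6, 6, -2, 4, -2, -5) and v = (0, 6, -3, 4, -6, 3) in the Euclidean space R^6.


Computing the standard inner product <u, v> = sum u_i * v_i
= 6*0 + 6*6 + -2*-3 + 4*4 + -2*-6 + -5*3
= 0 + 36 + 6 + 16 + 12 + -15
= 55

55


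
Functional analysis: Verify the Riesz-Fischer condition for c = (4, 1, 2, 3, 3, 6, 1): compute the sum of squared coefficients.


sum |c_n|^2 = 4^2 + 1^2 + 2^2 + 3^2 + 3^2 + 6^2 + 1^2
= 16 + 1 + 4 + 9 + 9 + 36 + 1
= 76

76


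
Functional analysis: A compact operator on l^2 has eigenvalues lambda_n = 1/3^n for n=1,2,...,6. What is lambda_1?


The eigenvalue formula gives lambda_1 = 1/3^1
= 1/3
= 0.3333

0.3333


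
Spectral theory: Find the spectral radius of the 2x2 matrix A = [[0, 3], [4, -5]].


For a 2x2 matrix, eigenvalues satisfy lambda^2 - (trace)*lambda + det = 0
trace = 0 + -5 = -5
det = 0*-5 - 3*4 = -12
discriminant = (-5)^2 - 4*(-12) = 73
spectral radius = max |eigenvalue| = 6.7720

6.7720


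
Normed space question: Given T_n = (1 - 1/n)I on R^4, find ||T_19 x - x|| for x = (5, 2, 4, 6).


T_19 x - x = (1 - 1/19)x - x = -x/19
||x|| = sqrt(81) = 9.0000
||T_19 x - x|| = ||x||/19 = 9.0000/19 = 0.4737

0.4737


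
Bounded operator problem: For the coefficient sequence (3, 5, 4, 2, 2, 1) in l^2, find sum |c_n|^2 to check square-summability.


sum |c_n|^2 = 3^2 + 5^2 + 4^2 + 2^2 + 2^2 + 1^2
= 9 + 25 + 16 + 4 + 4 + 1
= 59

59


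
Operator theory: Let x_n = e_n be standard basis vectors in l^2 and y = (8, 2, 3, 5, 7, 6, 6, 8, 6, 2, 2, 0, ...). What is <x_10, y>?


x_10 = e_10 is the standard basis vector with 1 in position 10.
<x_10, y> = y_10 = 2
As n -> infinity, <x_n, y> -> 0, confirming weak convergence of (x_n) to 0.

2


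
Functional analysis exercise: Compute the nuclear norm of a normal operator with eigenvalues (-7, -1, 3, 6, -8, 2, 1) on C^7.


For a normal operator, singular values equal |eigenvalues|.
Trace norm = sum |lambda_i| = 7 + 1 + 3 + 6 + 8 + 2 + 1
= 28

28


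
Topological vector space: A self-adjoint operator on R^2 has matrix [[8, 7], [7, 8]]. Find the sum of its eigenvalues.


For a self-adjoint (symmetric) matrix, the eigenvalues are real.
The sum of eigenvalues equals the trace of the matrix.
trace = 8 + 8 = 16

16


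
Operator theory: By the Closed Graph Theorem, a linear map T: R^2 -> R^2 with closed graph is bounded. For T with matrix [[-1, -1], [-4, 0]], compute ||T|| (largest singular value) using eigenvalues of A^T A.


A^T A = [[17, 1], [1, 1]]
trace(A^T A) = 18, det(A^T A) = 16
discriminant = 18^2 - 4*16 = 260
Largest eigenvalue of A^T A = (trace + sqrt(disc))/2 = 17.0623
||T|| = sqrt(17.0623) = 4.1306

4.1306


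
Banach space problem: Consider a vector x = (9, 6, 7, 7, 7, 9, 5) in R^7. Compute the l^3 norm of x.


The l^3 norm = (sum |x_i|^3)^(1/3)
Sum of 3th powers = 729 + 216 + 343 + 343 + 343 + 729 + 125 = 2828
||x||_3 = (2828)^(1/3) = 14.1414

14.1414


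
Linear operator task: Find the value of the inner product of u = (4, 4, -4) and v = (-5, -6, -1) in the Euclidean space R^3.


Computing the standard inner product <u, v> = sum u_i * v_i
= 4*-5 + 4*-6 + -4*-1
= -20 + -24 + 4
= -40

-40


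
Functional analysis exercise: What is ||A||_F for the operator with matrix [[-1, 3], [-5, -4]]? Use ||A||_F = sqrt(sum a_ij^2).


||A||_F^2 = sum a_ij^2
= (-1)^2 + 3^2 + (-5)^2 + (-4)^2
= 1 + 9 + 25 + 16 = 51
||A||_F = sqrt(51) = 7.1414

7.1414


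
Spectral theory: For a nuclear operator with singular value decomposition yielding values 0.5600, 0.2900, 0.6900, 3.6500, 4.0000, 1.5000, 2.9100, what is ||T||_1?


The nuclear norm is the sum of all singular values.
||T||_1 = 0.5600 + 0.2900 + 0.6900 + 3.6500 + 4.0000 + 1.5000 + 2.9100
= 13.6000

13.6000


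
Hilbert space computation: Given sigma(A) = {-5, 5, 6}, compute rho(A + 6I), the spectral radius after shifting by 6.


Spectrum of A + 6I = {1, 11, 12}
Spectral radius = max |lambda| over the shifted spectrum
= max(1, 11, 12) = 12

12


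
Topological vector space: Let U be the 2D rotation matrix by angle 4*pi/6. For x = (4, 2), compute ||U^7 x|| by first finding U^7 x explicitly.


U is a rotation by theta = 4*pi/6
U^7 = rotation by 7*theta = 28*pi/6 = 4*pi/6 (mod 2*pi)
cos(4*pi/6) = -0.5000, sin(4*pi/6) = 0.8660
U^7 x = (-0.5000 * 4 - 0.8660 * 2, 0.8660 * 4 + -0.5000 * 2)
= (-3.7321, 2.4641)
||U^7 x|| = sqrt((-3.7321)^2 + 2.4641^2) = sqrt(20.0000) = 4.4721

4.4721


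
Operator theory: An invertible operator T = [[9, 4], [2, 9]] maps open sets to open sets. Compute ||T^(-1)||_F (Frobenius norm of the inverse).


det(T) = 9*9 - 4*2 = 73
T^(-1) = (1/73) * [[9, -4], [-2, 9]] = [[0.1233, -0.0548], [-0.0274, 0.1233]]
||T^(-1)||_F^2 = 0.1233^2 + (-0.0548)^2 + (-0.0274)^2 + 0.1233^2 = 0.0342
||T^(-1)||_F = sqrt(0.0342) = 0.1848

0.1848


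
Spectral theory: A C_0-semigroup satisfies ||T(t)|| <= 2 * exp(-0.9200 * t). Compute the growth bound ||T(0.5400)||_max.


||T(0.5400)|| <= 2 * exp(-0.9200 * 0.5400)
= 2 * exp(-0.4968)
= 2 * 0.6085
= 1.2169

1.2169


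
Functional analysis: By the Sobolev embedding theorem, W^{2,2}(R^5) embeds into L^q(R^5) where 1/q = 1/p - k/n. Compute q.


Using the Sobolev embedding formula: 1/q = 1/p - k/n
1/q = 1/2 - 2/5 = 1/10
q = 1/(1/10) = 10

10.0000


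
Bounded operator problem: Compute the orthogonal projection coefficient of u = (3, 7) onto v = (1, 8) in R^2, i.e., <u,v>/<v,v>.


Computing <u,v> = 3*1 + 7*8 = 59
Computing <v,v> = 1^2 + 8^2 = 65
Projection coefficient = 59/65 = 0.9077

0.9077


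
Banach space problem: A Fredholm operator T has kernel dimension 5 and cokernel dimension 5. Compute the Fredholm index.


The Fredholm index is defined as ind(T) = dim(ker T) - dim(coker T)
= 5 - 5
= 0

0


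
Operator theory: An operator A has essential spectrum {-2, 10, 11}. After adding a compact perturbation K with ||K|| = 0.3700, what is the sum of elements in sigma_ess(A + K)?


By Weyl's theorem, the essential spectrum is invariant under compact perturbations.
sigma_ess(A + K) = sigma_ess(A) = {-2, 10, 11}
Sum = -2 + 10 + 11 = 19

19


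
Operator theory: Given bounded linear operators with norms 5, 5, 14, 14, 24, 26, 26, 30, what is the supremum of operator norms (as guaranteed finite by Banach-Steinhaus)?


By the Uniform Boundedness Principle, the supremum of norms is finite.
sup_k ||T_k|| = max(5, 5, 14, 14, 24, 26, 26, 30) = 30

30


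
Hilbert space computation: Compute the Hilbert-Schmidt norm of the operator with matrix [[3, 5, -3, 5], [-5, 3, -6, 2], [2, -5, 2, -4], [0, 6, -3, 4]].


The Hilbert-Schmidt norm is sqrt(sum of squares of all entries).
Sum of squares = 3^2 + 5^2 + (-3)^2 + 5^2 + (-5)^2 + 3^2 + (-6)^2 + 2^2 + 2^2 + (-5)^2 + 2^2 + (-4)^2 + 0^2 + 6^2 + (-3)^2 + 4^2
= 9 + 25 + 9 + 25 + 25 + 9 + 36 + 4 + 4 + 25 + 4 + 16 + 0 + 36 + 9 + 16 = 252
||T||_HS = sqrt(252) = 15.8745

15.8745


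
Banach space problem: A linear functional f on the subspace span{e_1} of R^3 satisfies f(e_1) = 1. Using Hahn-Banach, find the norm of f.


The norm of f is given by ||f|| = sup_{||x||=1} |f(x)|.
On span{e_1}, ||e_1|| = 1, so ||f|| = |f(e_1)| / ||e_1||
= |1| / 1 = 1.0000

1.0000


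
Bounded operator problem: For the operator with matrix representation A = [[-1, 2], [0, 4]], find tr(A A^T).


trace(A * A^T) = sum of squares of all entries
= (-1)^2 + 2^2 + 0^2 + 4^2
= 1 + 4 + 0 + 16
= 21

21


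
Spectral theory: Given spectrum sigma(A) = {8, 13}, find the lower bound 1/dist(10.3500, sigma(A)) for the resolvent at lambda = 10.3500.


dist(10.3500, {8, 13}) = min(|10.3500 - 8|, |10.3500 - 13|)
= min(2.3500, 2.6500) = 2.3500
Resolvent bound = 1/2.3500 = 0.4255

0.4255


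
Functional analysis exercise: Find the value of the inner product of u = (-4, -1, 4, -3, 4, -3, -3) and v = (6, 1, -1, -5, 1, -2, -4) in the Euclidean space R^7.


Computing the standard inner product <u, v> = sum u_i * v_i
= -4*6 + -1*1 + 4*-1 + -3*-5 + 4*1 + -3*-2 + -3*-4
= -24 + -1 + -4 + 15 + 4 + 6 + 12
= 8

8


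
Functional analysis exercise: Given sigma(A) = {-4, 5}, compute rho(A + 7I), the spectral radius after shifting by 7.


Spectrum of A + 7I = {3, 12}
Spectral radius = max |lambda| over the shifted spectrum
= max(3, 12) = 12

12


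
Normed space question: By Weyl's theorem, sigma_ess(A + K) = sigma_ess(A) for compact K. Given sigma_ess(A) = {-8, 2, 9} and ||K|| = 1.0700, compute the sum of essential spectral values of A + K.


By Weyl's theorem, the essential spectrum is invariant under compact perturbations.
sigma_ess(A + K) = sigma_ess(A) = {-8, 2, 9}
Sum = -8 + 2 + 9 = 3

3


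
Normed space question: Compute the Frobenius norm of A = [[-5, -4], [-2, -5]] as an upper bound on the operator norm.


||A||_F^2 = sum a_ij^2
= (-5)^2 + (-4)^2 + (-2)^2 + (-5)^2
= 25 + 16 + 4 + 25 = 70
||A||_F = sqrt(70) = 8.3666

8.3666


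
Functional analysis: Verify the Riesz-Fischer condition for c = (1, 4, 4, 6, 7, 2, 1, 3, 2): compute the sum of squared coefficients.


sum |c_n|^2 = 1^2 + 4^2 + 4^2 + 6^2 + 7^2 + 2^2 + 1^2 + 3^2 + 2^2
= 1 + 16 + 16 + 36 + 49 + 4 + 1 + 9 + 4
= 136

136


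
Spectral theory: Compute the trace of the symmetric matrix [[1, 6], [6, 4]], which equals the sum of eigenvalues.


For a self-adjoint (symmetric) matrix, the eigenvalues are real.
The sum of eigenvalues equals the trace of the matrix.
trace = 1 + 4 = 5

5


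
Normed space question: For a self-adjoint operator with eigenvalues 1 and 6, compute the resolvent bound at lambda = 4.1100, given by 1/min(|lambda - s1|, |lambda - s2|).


dist(4.1100, {1, 6}) = min(|4.1100 - 1|, |4.1100 - 6|)
= min(3.1100, 1.8900) = 1.8900
Resolvent bound = 1/1.8900 = 0.5291

0.5291


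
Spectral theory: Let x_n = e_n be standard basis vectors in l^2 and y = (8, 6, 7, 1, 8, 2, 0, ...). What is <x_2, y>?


x_2 = e_2 is the standard basis vector with 1 in position 2.
<x_2, y> = y_2 = 6
As n -> infinity, <x_n, y> -> 0, confirming weak convergence of (x_n) to 0.

6


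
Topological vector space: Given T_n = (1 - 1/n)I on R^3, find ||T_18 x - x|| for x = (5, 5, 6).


T_18 x - x = (1 - 1/18)x - x = -x/18
||x|| = sqrt(86) = 9.2736
||T_18 x - x|| = ||x||/18 = 9.2736/18 = 0.5152

0.5152


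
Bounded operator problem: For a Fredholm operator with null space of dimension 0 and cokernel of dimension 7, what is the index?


The Fredholm index is defined as ind(T) = dim(ker T) - dim(coker T)
= 0 - 7
= -7

-7


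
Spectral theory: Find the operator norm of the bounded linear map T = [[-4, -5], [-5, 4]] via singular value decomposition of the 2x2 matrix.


A^T A = [[41, 0], [0, 41]]
trace(A^T A) = 82, det(A^T A) = 1681
discriminant = 82^2 - 4*1681 = 0
Largest eigenvalue of A^T A = (trace + sqrt(disc))/2 = 41.0000
||T|| = sqrt(41.0000) = 6.4031

6.4031


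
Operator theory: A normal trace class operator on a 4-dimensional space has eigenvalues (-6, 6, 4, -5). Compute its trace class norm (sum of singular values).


For a normal operator, singular values equal |eigenvalues|.
Trace norm = sum |lambda_i| = 6 + 6 + 4 + 5
= 21

21


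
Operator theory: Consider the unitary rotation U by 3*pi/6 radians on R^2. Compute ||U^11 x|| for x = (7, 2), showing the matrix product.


U is a rotation by theta = 3*pi/6
U^11 = rotation by 11*theta = 33*pi/6 = 9*pi/6 (mod 2*pi)
cos(9*pi/6) = 0.0000, sin(9*pi/6) = -1.0000
U^11 x = (0.0000 * 7 - -1.0000 * 2, -1.0000 * 7 + 0.0000 * 2)
= (2.0000, -7.0000)
||U^11 x|| = sqrt(2.0000^2 + (-7.0000)^2) = sqrt(53.0000) = 7.2801

7.2801


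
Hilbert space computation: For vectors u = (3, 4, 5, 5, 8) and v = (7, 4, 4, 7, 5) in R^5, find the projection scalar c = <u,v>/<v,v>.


Computing <u,v> = 3*7 + 4*4 + 5*4 + 5*7 + 8*5 = 132
Computing <v,v> = 7^2 + 4^2 + 4^2 + 7^2 + 5^2 = 155
Projection coefficient = 132/155 = 0.8516

0.8516
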